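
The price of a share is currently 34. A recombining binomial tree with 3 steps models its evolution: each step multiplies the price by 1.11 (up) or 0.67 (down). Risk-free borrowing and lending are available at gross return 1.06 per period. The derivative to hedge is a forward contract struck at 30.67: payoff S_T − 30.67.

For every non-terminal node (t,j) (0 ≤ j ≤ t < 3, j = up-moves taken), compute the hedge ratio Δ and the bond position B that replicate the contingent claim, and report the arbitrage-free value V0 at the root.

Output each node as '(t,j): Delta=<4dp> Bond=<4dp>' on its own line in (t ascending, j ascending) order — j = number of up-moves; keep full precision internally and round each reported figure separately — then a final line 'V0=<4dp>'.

(0,0): Delta=1.0000 Bond=-25.7511
(1,0): Delta=1.0000 Bond=-27.2962
(1,1): Delta=1.0000 Bond=-27.2962
(2,0): Delta=1.0000 Bond=-28.9340
(2,1): Delta=1.0000 Bond=-28.9340
(2,2): Delta=1.0000 Bond=-28.9340
V0=8.2489

Under the risk-neutral measure, an up-move has probability p* = (R−d)/(u−d) = 0.8864 and values discount at R = 1.06.
Payoff layer (t=3): V(3,0)=-20.4441, V(3,1)=-13.7285, V(3,2)=-2.6028, V(3,3)=15.8295
Node (2,0) S=15.2626: V=(p*·-13.7285+(1−p*)·-20.4441)/1.06=-13.6714; Δ=(-13.7285−-20.4441)/(16.9415−10.2259)=1.0000; B=V−Δ·S=-28.9340
Node (2,1) S=25.2858: V=(p*·-2.6028+(1−p*)·-13.7285)/1.06=-3.6482; Δ=(-2.6028−-13.7285)/(28.0672−16.9415)=1.0000; B=V−Δ·S=-28.9340
Node (2,2) S=41.8914: V=(p*·15.8295+(1−p*)·-2.6028)/1.06=12.9574; Δ=(15.8295−-2.6028)/(46.4995−28.0672)=1.0000; B=V−Δ·S=-28.9340
Node (1,0) S=22.7800: V=(p*·-3.6482+(1−p*)·-13.6714)/1.06=-4.5162; Δ=(-3.6482−-13.6714)/(25.2858−15.2626)=1.0000; B=V−Δ·S=-27.2962
Node (1,1) S=37.7400: V=(p*·12.9574+(1−p*)·-3.6482)/1.06=10.4438; Δ=(12.9574−-3.6482)/(41.8914−25.2858)=1.0000; B=V−Δ·S=-27.2962
Node (0,0) S=34.0000: V=(p*·10.4438+(1−p*)·-4.5162)/1.06=8.2489; Δ=(10.4438−-4.5162)/(37.7400−22.7800)=1.0000; B=V−Δ·S=-25.7511
Root portfolio cost Δ·34+B reproduces V0=8.2489.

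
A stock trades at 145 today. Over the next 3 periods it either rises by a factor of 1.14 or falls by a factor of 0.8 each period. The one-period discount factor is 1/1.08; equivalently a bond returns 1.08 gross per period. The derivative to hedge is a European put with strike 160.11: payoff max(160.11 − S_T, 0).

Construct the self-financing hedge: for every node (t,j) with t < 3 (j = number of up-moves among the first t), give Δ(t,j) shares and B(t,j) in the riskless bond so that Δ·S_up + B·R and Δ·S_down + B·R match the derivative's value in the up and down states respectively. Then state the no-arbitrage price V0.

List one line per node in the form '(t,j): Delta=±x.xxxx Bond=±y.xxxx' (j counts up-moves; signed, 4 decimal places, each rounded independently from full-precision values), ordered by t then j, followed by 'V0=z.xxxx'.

(0,0): Delta=-0.3547 Bond=57.7905
(1,0): Delta=-1.0000 Bond=137.2685
(1,1): Delta=-0.2577 Bond=46.3735
(2,0): Delta=-1.0000 Bond=148.2500
(2,1): Delta=-1.0000 Bond=148.2500
(2,2): Delta=-0.1460 Bond=29.0476
V0=6.3590

No-arbitrage ⇒ martingale measure with p* = (R−d)/(u−d) = 0.8235.
Terminal payoffs: V(3,0)=85.8700, V(3,1)=54.3180, V(3,2)=9.3564, V(3,3)=0.0000
Node (2,0) S=92.8000: V=(p*·54.3180+(1−p*)·85.8700)/1.08=55.4500; Δ=(54.3180−85.8700)/(105.7920−74.2400)=-1.0000; B=V−Δ·S=148.2500
Node (2,1) S=132.2400: V=(p*·9.3564+(1−p*)·54.3180)/1.08=16.0100; Δ=(9.3564−54.3180)/(150.7536−105.7920)=-1.0000; B=V−Δ·S=148.2500
Node (2,2) S=188.4420: V=(p*·0.0000+(1−p*)·9.3564)/1.08=1.5288; Δ=(0.0000−9.3564)/(214.8239−150.7536)=-0.1460; B=V−Δ·S=29.0476
Node (1,0) S=116.0000: V=(p*·16.0100+(1−p*)·55.4500)/1.08=21.2685; Δ=(16.0100−55.4500)/(132.2400−92.8000)=-1.0000; B=V−Δ·S=137.2685
Node (1,1) S=165.3000: V=(p*·1.5288+(1−p*)·16.0100)/1.08=3.7818; Δ=(1.5288−16.0100)/(188.4420−132.2400)=-0.2577; B=V−Δ·S=46.3735
Node (0,0) S=145.0000: V=(p*·3.7818+(1−p*)·21.2685)/1.08=6.3590; Δ=(3.7818−21.2685)/(165.3000−116.0000)=-0.3547; B=V−Δ·S=57.7905
The time-0 hedge costs 6.3590, which is the no-arbitrage price.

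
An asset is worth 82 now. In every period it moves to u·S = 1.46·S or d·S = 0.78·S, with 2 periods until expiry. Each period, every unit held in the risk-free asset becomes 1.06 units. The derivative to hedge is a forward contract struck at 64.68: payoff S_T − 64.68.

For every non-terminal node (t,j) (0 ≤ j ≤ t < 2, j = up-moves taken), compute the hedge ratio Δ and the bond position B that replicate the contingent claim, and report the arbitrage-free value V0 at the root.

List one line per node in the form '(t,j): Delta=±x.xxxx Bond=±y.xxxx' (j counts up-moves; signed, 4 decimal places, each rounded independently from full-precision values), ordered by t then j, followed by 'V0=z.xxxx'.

(0,0): Delta=1.0000 Bond=-57.5650
(1,0): Delta=1.0000 Bond=-61.0189
(1,1): Delta=1.0000 Bond=-61.0189
V0=24.4350

No-arbitrage ⇒ martingale measure with p* = (R−d)/(u−d) = 0.4118.
Terminal values V(2,·): V(2,0)=-14.7912, V(2,1)=28.7016, V(2,2)=110.1112
Node (1,0) S=63.9600: V=(p*·28.7016+(1−p*)·-14.7912)/1.06=2.9411; Δ=(28.7016−-14.7912)/(93.3816−49.8888)=1.0000; B=V−Δ·S=-61.0189
Node (1,1) S=119.7200: V=(p*·110.1112+(1−p*)·28.7016)/1.06=58.7011; Δ=(110.1112−28.7016)/(174.7912−93.3816)=1.0000; B=V−Δ·S=-61.0189
Node (0,0) S=82.0000: V=(p*·58.7011+(1−p*)·2.9411)/1.06=24.4350; Δ=(58.7011−2.9411)/(119.7200−63.9600)=1.0000; B=V−Δ·S=-57.5650
Self-financing check: at every node Δ·S+B equals the discounted successor values.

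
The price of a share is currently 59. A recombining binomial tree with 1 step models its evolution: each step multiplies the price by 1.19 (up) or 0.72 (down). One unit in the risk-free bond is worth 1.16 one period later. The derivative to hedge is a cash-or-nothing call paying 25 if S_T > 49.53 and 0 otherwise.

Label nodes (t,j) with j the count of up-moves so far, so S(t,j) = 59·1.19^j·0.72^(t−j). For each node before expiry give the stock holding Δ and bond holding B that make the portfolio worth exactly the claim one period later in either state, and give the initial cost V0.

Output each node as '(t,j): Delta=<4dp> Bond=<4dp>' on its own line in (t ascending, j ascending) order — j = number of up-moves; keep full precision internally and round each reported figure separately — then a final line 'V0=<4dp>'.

Under the risk-neutral measure, an up-move has probability p* = (R−d)/(u−d) = 0.9362 and values discount at R = 1.16.
Payoff layer (t=1): V(1,0)=0.0000, V(1,1)=25.0000
(0,0): S=59.0000. Δ = (V_up−V_dn)/(S_up−S_dn) = (25.0000−0.0000)/(70.2100−42.4800) = 0.9016. V = [p*·25.0000 + (1−p*)·0.0000]/1.16 = 20.1761. B = V − Δ·S = -33.0154.
Each (Δ,B) replicates both successor values, so the strategy is self-financing and V0 is arbitrage-free.

(0,0): Delta=0.9016 Bond=-33.0154
V0=20.1761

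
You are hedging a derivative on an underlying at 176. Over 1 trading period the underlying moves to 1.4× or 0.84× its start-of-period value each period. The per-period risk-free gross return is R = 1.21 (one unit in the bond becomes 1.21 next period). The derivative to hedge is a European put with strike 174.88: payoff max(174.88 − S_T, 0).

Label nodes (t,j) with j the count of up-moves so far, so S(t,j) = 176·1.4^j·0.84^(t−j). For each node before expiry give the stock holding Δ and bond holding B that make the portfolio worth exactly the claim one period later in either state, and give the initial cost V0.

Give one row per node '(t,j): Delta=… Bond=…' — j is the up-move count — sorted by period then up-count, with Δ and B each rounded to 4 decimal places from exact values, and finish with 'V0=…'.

(0,0): Delta=-0.2744 Bond=55.8678
V0=7.5821

Risk-neutral probability p* = (R−d)/(u−d) = (1.21−0.84)/(1.4−0.84) = 0.6607.
Terminal values V(1,·): V(1,0)=27.0400, V(1,1)=0.0000
  t=0,j=0: stock 176.0000 → up 246.4000 (V=0.0000), down 147.8400 (V=27.0400). Price 7.5821; hedge Δ=-0.2744, bond B=55.8678.
Self-financing check: at every node Δ·S+B equals the discounted successor values.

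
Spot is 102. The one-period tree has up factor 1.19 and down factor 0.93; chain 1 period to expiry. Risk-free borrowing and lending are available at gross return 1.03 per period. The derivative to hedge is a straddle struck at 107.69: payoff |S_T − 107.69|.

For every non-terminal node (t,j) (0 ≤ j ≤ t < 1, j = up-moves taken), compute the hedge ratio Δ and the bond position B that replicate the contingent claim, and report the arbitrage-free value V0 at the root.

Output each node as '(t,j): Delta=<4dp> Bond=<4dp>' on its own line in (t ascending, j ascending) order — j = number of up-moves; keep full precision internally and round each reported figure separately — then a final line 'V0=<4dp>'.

(0,0): Delta=0.0324 Bond=9.4698
V0=12.7774

The replicating-portfolio and risk-neutral prices coincide; use p* = (1.03−0.93)/(1.19−0.93) = 0.3846 for the latter.
Terminal payoffs: V(1,0)=12.8300, V(1,1)=13.6900
Node (0,0) S=102.0000: V=(p*·13.6900+(1−p*)·12.8300)/1.03=12.7774; Δ=(13.6900−12.8300)/(121.3800−94.8600)=0.0324; B=V−Δ·S=9.4698
Root portfolio cost Δ·102+B reproduces V0=12.7774.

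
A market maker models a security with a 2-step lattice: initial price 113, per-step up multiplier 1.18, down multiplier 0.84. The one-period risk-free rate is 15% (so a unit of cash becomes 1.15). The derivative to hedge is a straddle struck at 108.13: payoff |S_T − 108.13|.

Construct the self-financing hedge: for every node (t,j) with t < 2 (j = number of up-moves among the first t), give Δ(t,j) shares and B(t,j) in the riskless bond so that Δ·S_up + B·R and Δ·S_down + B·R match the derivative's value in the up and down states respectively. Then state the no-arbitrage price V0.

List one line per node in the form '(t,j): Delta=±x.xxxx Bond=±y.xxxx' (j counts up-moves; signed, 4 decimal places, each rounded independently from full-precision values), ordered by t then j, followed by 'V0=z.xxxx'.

Under the risk-neutral measure, an up-move has probability p* = (R−d)/(u−d) = 0.9118 and values discount at R = 1.15.
Terminal payoffs: V(2,0)=28.3972, V(2,1)=3.8756, V(2,2)=49.2112
(1,0): S=94.9200. Δ = (V_up−V_dn)/(S_up−S_dn) = (3.8756−28.3972)/(112.0056−79.7328) = -0.7598. V = [p*·3.8756 + (1−p*)·28.3972]/1.15 = 5.2515. B = V − Δ·S = 77.3739.
(1,1): S=133.3400. Δ = (V_up−V_dn)/(S_up−S_dn) = (49.2112−3.8756)/(157.3412−112.0056) = 1.0000. V = [p*·49.2112 + (1−p*)·3.8756]/1.15 = 39.3139. B = V − Δ·S = -94.0261.
(0,0): S=113.0000. Δ = (V_up−V_dn)/(S_up−S_dn) = (39.3139−5.2515)/(133.3400−94.9200) = 0.8866. V = [p*·39.3139 + (1−p*)·5.2515]/1.15 = 31.5725. B = V − Δ·S = -68.6109.
Check: Δ(0,0)·S0 + B(0,0) = 31.5725 = V0.

(0,0): Delta=0.8866 Bond=-68.6109
(1,0): Delta=-0.7598 Bond=77.3739
(1,1): Delta=1.0000 Bond=-94.0261
V0=31.5725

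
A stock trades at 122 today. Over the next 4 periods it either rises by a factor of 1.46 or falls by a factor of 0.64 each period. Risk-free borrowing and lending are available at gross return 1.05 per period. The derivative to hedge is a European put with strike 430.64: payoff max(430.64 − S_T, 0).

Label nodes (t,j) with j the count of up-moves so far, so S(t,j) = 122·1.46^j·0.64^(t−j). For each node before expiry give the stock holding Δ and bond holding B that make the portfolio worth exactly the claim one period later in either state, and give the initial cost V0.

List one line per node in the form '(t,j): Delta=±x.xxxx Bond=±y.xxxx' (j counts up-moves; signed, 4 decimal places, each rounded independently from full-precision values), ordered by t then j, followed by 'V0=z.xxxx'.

No-arbitrage ⇒ martingale measure with p* = (R−d)/(u−d) = 0.5000.
Terminal payoffs: V(4,0)=410.1718, V(4,1)=383.9469, V(4,2)=324.1214, V(4,3)=187.6444, V(4,4)=0.0000
Node (3,0) S=31.9816: V=(p*·383.9469+(1−p*)·410.1718)/1.05=378.1518; Δ=(383.9469−410.1718)/(46.6931−20.4682)=-1.0000; B=V−Δ·S=410.1333
Node (3,1) S=72.9580: V=(p*·324.1214+(1−p*)·383.9469)/1.05=337.1754; Δ=(324.1214−383.9469)/(106.5186−46.6931)=-1.0000; B=V−Δ·S=410.1333
Node (3,2) S=166.4353: V=(p*·187.6444+(1−p*)·324.1214)/1.05=243.6980; Δ=(187.6444−324.1214)/(242.9956−106.5186)=-1.0000; B=V−Δ·S=410.1333
Node (3,3) S=379.6806: V=(p*·0.0000+(1−p*)·187.6444)/1.05=89.3545; Δ=(0.0000−187.6444)/(554.3337−242.9956)=-0.6027; B=V−Δ·S=318.1891
Node (2,0) S=49.9712: V=(p*·337.1754+(1−p*)·378.1518)/1.05=340.6320; Δ=(337.1754−378.1518)/(72.9580−31.9816)=-1.0000; B=V−Δ·S=390.6032
Node (2,1) S=113.9968: V=(p*·243.6980+(1−p*)·337.1754)/1.05=276.6064; Δ=(243.6980−337.1754)/(166.4353−72.9580)=-1.0000; B=V−Δ·S=390.6032
Node (2,2) S=260.0552: V=(p*·89.3545+(1−p*)·243.6980)/1.05=158.5964; Δ=(89.3545−243.6980)/(379.6806−166.4353)=-0.7238; B=V−Δ·S=346.8202
Node (1,0) S=78.0800: V=(p*·276.6064+(1−p*)·340.6320)/1.05=293.9230; Δ=(276.6064−340.6320)/(113.9968−49.9712)=-1.0000; B=V−Δ·S=372.0030
Node (1,1) S=178.1200: V=(p*·158.5964+(1−p*)·276.6064)/1.05=207.2394; Δ=(158.5964−276.6064)/(260.0552−113.9968)=-0.8080; B=V−Δ·S=351.1540
Node (0,0) S=122.0000: V=(p*·207.2394+(1−p*)·293.9230)/1.05=238.6488; Δ=(207.2394−293.9230)/(178.1200−78.0800)=-0.8665; B=V−Δ·S=344.3605
Check: Δ(0,0)·S0 + B(0,0) = 238.6488 = V0.

(0,0): Delta=-0.8665 Bond=344.3605
(1,0): Delta=-1.0000 Bond=372.0030
(1,1): Delta=-0.8080 Bond=351.1540
(2,0): Delta=-1.0000 Bond=390.6032
(2,1): Delta=-1.0000 Bond=390.6032
(2,2): Delta=-0.7238 Bond=346.8202
(3,0): Delta=-1.0000 Bond=410.1333
(3,1): Delta=-1.0000 Bond=410.1333
(3,2): Delta=-1.0000 Bond=410.1333
(3,3): Delta=-0.6027 Bond=318.1891
V0=238.6488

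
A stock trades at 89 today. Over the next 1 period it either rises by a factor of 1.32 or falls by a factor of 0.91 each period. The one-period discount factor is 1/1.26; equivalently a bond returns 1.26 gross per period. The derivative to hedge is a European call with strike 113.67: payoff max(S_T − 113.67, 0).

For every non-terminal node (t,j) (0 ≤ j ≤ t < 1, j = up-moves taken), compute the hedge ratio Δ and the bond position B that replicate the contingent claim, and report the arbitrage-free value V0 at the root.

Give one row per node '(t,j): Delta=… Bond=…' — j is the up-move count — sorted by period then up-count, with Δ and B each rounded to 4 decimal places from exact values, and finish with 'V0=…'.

(0,0): Delta=0.1044 Bond=-6.7114
V0=2.5813

Risk-neutral probability p* = (R−d)/(u−d) = (1.26−0.91)/(1.32−0.91) = 0.8537.
Terminal values V(1,·): V(1,0)=0.0000, V(1,1)=3.8100
(0,0): S=89.0000. Δ = (V_up−V_dn)/(S_up−S_dn) = (3.8100−0.0000)/(117.4800−80.9900) = 0.1044. V = [p*·3.8100 + (1−p*)·0.0000]/1.26 = 2.5813. B = V − Δ·S = -6.7114.
Self-financing check: at every node Δ·S+B equals the discounted successor values.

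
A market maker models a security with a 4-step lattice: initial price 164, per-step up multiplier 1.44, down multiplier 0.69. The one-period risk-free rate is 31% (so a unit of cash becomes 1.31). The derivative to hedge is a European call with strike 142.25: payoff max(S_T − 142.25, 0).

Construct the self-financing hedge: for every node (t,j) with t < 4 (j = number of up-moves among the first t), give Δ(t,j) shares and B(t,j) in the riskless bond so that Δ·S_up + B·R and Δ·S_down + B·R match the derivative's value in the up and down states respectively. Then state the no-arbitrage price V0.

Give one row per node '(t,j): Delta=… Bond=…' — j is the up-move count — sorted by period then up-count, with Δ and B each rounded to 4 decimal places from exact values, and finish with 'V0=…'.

Under the risk-neutral measure, an up-move has probability p* = (R−d)/(u−d) = 0.8267 and values discount at R = 1.31.
At expiry t=4: V(4,0)=0.0000, V(4,1)=0.0000, V(4,2)=19.6575, V(4,3)=195.6439, V(4,4)=562.9200
Node (3,0) S=53.8755: V=(p*·0.0000+(1−p*)·0.0000)/1.31=0.0000; Δ=(0.0000−0.0000)/(77.5807−37.1741)=0.0000; B=V−Δ·S=0.0000
Node (3,1) S=112.4358: V=(p*·19.6575+(1−p*)·0.0000)/1.31=12.4047; Δ=(19.6575−0.0000)/(161.9075−77.5807)=0.2331; B=V−Δ·S=-13.8053
Node (3,2) S=234.6486: V=(p*·195.6439+(1−p*)·19.6575)/1.31=126.0608; Δ=(195.6439−19.6575)/(337.8939−161.9075)=1.0000; B=V−Δ·S=-108.5878
Node (3,3) S=489.7014: V=(p*·562.9200+(1−p*)·195.6439)/1.31=381.1136; Δ=(562.9200−195.6439)/(705.1700−337.8939)=1.0000; B=V−Δ·S=-108.5878
Node (2,0) S=78.0804: V=(p*·12.4047+(1−p*)·0.0000)/1.31=7.8279; Δ=(12.4047−0.0000)/(112.4358−53.8755)=0.2118; B=V−Δ·S=-8.7117
Node (2,1) S=162.9504: V=(p*·126.0608+(1−p*)·12.4047)/1.31=81.1912; Δ=(126.0608−12.4047)/(234.6486−112.4358)=0.9300; B=V−Δ·S=-70.3502
Node (2,2) S=340.0704: V=(p*·381.1136+(1−p*)·126.0608)/1.31=257.1790; Δ=(381.1136−126.0608)/(489.7014−234.6486)=1.0000; B=V−Δ·S=-82.8914
Node (1,0) S=113.1600: V=(p*·81.1912+(1−p*)·7.8279)/1.31=52.2709; Δ=(81.1912−7.8279)/(162.9504−78.0804)=0.8644; B=V−Δ·S=-45.5467
Node (1,1) S=236.1600: V=(p*·257.1790+(1−p*)·81.1912)/1.31=173.0339; Δ=(257.1790−81.1912)/(340.0704−162.9504)=0.9936; B=V−Δ·S=-61.6165
Node (0,0) S=164.0000: V=(p*·173.0339+(1−p*)·52.2709)/1.31=116.1081; Δ=(173.0339−52.2709)/(236.1600−113.1600)=0.9818; B=V−Δ·S=-44.9092
The time-0 hedge costs 116.1081, which is the no-arbitrage price.

(0,0): Delta=0.9818 Bond=-44.9092
(1,0): Delta=0.8644 Bond=-45.5467
(1,1): Delta=0.9936 Bond=-61.6165
(2,0): Delta=0.2118 Bond=-8.7117
(2,1): Delta=0.9300 Bond=-70.3502
(2,2): Delta=1.0000 Bond=-82.8914
(3,0): Delta=0.0000 Bond=0.0000
(3,1): Delta=0.2331 Bond=-13.8053
(3,2): Delta=1.0000 Bond=-108.5878
(3,3): Delta=1.0000 Bond=-108.5878
V0=116.1081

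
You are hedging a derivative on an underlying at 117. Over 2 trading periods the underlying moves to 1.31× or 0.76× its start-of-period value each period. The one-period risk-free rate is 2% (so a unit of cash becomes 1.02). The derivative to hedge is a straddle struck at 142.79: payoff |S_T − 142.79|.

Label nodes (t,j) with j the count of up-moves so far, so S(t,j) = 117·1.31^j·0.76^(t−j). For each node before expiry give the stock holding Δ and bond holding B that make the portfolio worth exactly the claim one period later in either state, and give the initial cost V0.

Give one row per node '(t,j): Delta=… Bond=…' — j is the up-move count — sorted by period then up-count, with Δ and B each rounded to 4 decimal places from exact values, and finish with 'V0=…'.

(0,0): Delta=-0.1646 Bond=64.4217
(1,0): Delta=-1.0000 Bond=139.9902
(1,1): Delta=0.3759 Bond=-17.1407
V0=45.1586

Under the risk-neutral measure, an up-move has probability p* = (R−d)/(u−d) = 0.4727 and values discount at R = 1.02.
Terminal payoffs: V(2,0)=75.2108, V(2,1)=26.3048, V(2,2)=57.9937
Node (1,0) S=88.9200: V=(p*·26.3048+(1−p*)·75.2108)/1.02=51.0702; Δ=(26.3048−75.2108)/(116.4852−67.5792)=-1.0000; B=V−Δ·S=139.9902
Node (1,1) S=153.2700: V=(p*·57.9937+(1−p*)·26.3048)/1.02=40.4755; Δ=(57.9937−26.3048)/(200.7837−116.4852)=0.3759; B=V−Δ·S=-17.1407
Node (0,0) S=117.0000: V=(p*·40.4755+(1−p*)·51.0702)/1.02=45.1586; Δ=(40.4755−51.0702)/(153.2700−88.9200)=-0.1646; B=V−Δ·S=64.4217
Each (Δ,B) replicates both successor values, so the strategy is self-financing and V0 is arbitrage-free.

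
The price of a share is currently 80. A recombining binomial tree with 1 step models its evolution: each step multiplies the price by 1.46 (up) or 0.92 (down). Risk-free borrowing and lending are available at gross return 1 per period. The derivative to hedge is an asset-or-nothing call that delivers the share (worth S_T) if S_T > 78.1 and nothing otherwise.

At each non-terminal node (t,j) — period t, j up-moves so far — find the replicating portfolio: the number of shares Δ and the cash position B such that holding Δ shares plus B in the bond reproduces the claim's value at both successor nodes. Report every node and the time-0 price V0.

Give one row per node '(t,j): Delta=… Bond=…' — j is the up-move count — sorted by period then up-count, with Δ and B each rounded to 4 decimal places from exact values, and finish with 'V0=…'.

Since d<R<u, set p* = (R−d)/(u−d) = 0.1481; price each node as the discounted p*-expectation of its children.
At expiry t=1: V(1,0)=0.0000, V(1,1)=116.8000
Node (0,0) S=80.0000: V=(p*·116.8000+(1−p*)·0.0000)/1=17.3037; Δ=(116.8000−0.0000)/(116.8000−73.6000)=2.7037; B=V−Δ·S=-198.9926
The time-0 hedge costs 17.3037, which is the no-arbitrage price.

(0,0): Delta=2.7037 Bond=-198.9926
V0=17.3037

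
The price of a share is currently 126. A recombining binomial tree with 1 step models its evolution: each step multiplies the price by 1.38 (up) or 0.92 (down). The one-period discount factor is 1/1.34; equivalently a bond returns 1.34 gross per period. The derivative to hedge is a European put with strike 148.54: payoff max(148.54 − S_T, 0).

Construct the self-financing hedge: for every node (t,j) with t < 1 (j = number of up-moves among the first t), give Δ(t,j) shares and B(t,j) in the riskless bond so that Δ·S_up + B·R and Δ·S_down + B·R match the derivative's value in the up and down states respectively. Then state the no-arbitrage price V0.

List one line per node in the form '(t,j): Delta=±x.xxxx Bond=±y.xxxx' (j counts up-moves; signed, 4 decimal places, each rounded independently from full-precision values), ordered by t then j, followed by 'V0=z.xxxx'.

(0,0): Delta=-0.5628 Bond=73.0299
V0=2.1168

Since d<R<u, set p* = (R−d)/(u−d) = 0.9130; price each node as the discounted p*-expectation of its children.
Payoff layer (t=1): V(1,0)=32.6200, V(1,1)=0.0000
  t=0,j=0: stock 126.0000 → up 173.8800 (V=0.0000), down 115.9200 (V=32.6200). Price 2.1168; hedge Δ=-0.5628, bond B=73.0299.
The time-0 hedge costs 2.1168, which is the no-arbitrage price.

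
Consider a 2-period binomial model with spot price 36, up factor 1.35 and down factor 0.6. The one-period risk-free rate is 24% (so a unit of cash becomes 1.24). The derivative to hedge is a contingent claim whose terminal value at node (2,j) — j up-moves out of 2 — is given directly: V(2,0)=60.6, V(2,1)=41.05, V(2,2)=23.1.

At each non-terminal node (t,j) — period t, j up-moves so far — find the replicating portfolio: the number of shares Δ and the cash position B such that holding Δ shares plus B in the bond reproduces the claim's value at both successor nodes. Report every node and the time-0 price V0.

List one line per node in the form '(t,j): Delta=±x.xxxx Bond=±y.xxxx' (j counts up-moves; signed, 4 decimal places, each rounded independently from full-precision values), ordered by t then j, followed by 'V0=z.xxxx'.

(0,0): Delta=-0.5432 Bond=38.0236
(1,0): Delta=-1.2068 Bond=61.4839
(1,1): Delta=-0.4925 Bond=44.6855
V0=18.4702

No-arbitrage ⇒ martingale measure with p* = (R−d)/(u−d) = 0.8533.
Payoff layer (t=2): V(2,0)=60.6000, V(2,1)=41.0500, V(2,2)=23.1000
Node (1,0) S=21.6000: V=(p*·41.0500+(1−p*)·60.6000)/1.24=35.4172; Δ=(41.0500−60.6000)/(29.1600−12.9600)=-1.2068; B=V−Δ·S=61.4839
Node (1,1) S=48.6000: V=(p*·23.1000+(1−p*)·41.0500)/1.24=20.7522; Δ=(23.1000−41.0500)/(65.6100−29.1600)=-0.4925; B=V−Δ·S=44.6855
Node (0,0) S=36.0000: V=(p*·20.7522+(1−p*)·35.4172)/1.24=18.4702; Δ=(20.7522−35.4172)/(48.6000−21.6000)=-0.5432; B=V−Δ·S=38.0236
Root portfolio cost Δ·36+B reproduces V0=18.4702.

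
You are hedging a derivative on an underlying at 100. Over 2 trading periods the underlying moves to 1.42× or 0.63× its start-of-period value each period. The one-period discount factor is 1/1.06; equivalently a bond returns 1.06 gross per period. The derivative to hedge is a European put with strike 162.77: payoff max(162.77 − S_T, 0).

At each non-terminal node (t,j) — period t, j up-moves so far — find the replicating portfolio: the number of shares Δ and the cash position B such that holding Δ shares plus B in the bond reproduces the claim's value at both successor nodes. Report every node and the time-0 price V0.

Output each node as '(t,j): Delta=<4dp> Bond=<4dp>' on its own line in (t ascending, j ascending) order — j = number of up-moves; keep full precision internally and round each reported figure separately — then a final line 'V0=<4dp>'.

Under the risk-neutral measure, an up-move has probability p* = (R−d)/(u−d) = 0.5443 and values discount at R = 1.06.
Terminal values V(2,·): V(2,0)=123.0800, V(2,1)=73.3100, V(2,2)=0.0000
  t=1,j=0: stock 63.0000 → up 89.4600 (V=73.3100), down 39.6900 (V=123.0800). Price 90.5566; hedge Δ=-1.0000, bond B=153.5566.
  t=1,j=1: stock 142.0000 → up 201.6400 (V=0.0000), down 89.4600 (V=73.3100). Price 31.5161; hedge Δ=-0.6535, bond B=124.3136.
  t=0,j=0: stock 100.0000 → up 142.0000 (V=31.5161), down 63.0000 (V=90.5566). Price 55.1138; hedge Δ=-0.7473, bond B=129.8486.
Root portfolio cost Δ·100+B reproduces V0=55.1138.

(0,0): Delta=-0.7473 Bond=129.8486
(1,0): Delta=-1.0000 Bond=153.5566
(1,1): Delta=-0.6535 Bond=124.3136
V0=55.1138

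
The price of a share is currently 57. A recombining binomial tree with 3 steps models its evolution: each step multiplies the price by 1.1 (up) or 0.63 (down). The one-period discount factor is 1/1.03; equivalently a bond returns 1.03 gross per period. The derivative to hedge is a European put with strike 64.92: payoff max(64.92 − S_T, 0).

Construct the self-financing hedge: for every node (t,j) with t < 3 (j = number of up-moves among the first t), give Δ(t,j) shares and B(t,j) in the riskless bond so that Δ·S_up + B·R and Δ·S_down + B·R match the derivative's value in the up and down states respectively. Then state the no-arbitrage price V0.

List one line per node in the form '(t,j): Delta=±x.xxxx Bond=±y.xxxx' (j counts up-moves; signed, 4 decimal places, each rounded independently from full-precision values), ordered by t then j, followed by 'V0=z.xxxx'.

Since d<R<u, set p* = (R−d)/(u−d) = 0.8511; price each node as the discounted p*-expectation of its children.
Payoff layer (t=3): V(3,0)=50.6673, V(3,1)=40.0344, V(3,2)=21.4689, V(3,3)=0.0000
Node (2,0) S=22.6233: V=(p*·40.0344+(1−p*)·50.6673)/1.03=40.4058; Δ=(40.0344−50.6673)/(24.8856−14.2527)=-1.0000; B=V−Δ·S=63.0291
Node (2,1) S=39.5010: V=(p*·21.4689+(1−p*)·40.0344)/1.03=23.5281; Δ=(21.4689−40.0344)/(43.4511−24.8856)=-1.0000; B=V−Δ·S=63.0291
Node (2,2) S=68.9700: V=(p*·0.0000+(1−p*)·21.4689)/1.03=3.1044; Δ=(0.0000−21.4689)/(75.8670−43.4511)=-0.6623; B=V−Δ·S=48.7829
Node (1,0) S=35.9100: V=(p*·23.5281+(1−p*)·40.4058)/1.03=25.2833; Δ=(23.5281−40.4058)/(39.5010−22.6233)=-1.0000; B=V−Δ·S=61.1933
Node (1,1) S=62.7000: V=(p*·3.1044+(1−p*)·23.5281)/1.03=5.9672; Δ=(3.1044−23.5281)/(68.9700−39.5010)=-0.6931; B=V−Δ·S=49.4220
Node (0,0) S=57.0000: V=(p*·5.9672+(1−p*)·25.2833)/1.03=8.5865; Δ=(5.9672−25.2833)/(62.7000−35.9100)=-0.7210; B=V−Δ·S=49.6846
The time-0 hedge costs 8.5865, which is the no-arbitrage price.

(0,0): Delta=-0.7210 Bond=49.6846
(1,0): Delta=-1.0000 Bond=61.1933
(1,1): Delta=-0.6931 Bond=49.4220
(2,0): Delta=-1.0000 Bond=63.0291
(2,1): Delta=-1.0000 Bond=63.0291
(2,2): Delta=-0.6623 Bond=48.7829
V0=8.5865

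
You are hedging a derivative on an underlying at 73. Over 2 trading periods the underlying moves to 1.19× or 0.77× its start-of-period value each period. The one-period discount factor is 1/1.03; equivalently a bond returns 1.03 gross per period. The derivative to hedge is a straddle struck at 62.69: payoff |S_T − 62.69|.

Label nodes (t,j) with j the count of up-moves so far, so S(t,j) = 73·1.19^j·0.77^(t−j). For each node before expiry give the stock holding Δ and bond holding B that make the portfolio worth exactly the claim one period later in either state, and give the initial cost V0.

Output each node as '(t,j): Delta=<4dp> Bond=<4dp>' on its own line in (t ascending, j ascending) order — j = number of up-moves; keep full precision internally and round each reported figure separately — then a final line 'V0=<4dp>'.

(0,0): Delta=0.5317 Bond=-19.5991
(1,0): Delta=-0.6442 Bond=45.9130
(1,1): Delta=1.0000 Bond=-60.8641
V0=19.2185

Since d<R<u, set p* = (R−d)/(u−d) = 0.6190; price each node as the discounted p*-expectation of its children.
Payoff layer (t=2): V(2,0)=19.4083, V(2,1)=4.1999, V(2,2)=40.6853
Node (1,0) S=56.2100: V=(p*·4.1999+(1−p*)·19.4083)/1.03=9.7025; Δ=(4.1999−19.4083)/(66.8899−43.2817)=-0.6442; B=V−Δ·S=45.9130
Node (1,1) S=86.8700: V=(p*·40.6853+(1−p*)·4.1999)/1.03=26.0059; Δ=(40.6853−4.1999)/(103.3753−66.8899)=1.0000; B=V−Δ·S=-60.8641
Node (0,0) S=73.0000: V=(p*·26.0059+(1−p*)·9.7025)/1.03=19.2185; Δ=(26.0059−9.7025)/(86.8700−56.2100)=0.5317; B=V−Δ·S=-19.5991
The time-0 hedge costs 19.2185, which is the no-arbitrage price.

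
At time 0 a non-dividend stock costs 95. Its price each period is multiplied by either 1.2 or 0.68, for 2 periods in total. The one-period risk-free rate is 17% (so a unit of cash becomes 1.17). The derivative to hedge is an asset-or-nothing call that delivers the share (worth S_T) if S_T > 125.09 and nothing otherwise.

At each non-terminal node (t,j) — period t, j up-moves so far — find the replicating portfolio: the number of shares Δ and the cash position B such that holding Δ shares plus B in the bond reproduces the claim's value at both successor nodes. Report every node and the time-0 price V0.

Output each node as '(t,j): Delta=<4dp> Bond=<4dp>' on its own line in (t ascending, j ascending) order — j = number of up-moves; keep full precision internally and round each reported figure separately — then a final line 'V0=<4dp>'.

(0,0): Delta=2.2303 Bond=-123.1438
(1,0): Delta=0.0000 Bond=0.0000
(1,1): Delta=2.3077 Bond=-152.8994
V0=88.7360

Since d<R<u, set p* = (R−d)/(u−d) = 0.9423; price each node as the discounted p*-expectation of its children.
At expiry t=2: V(2,0)=0.0000, V(2,1)=0.0000, V(2,2)=136.8000
(1,0): S=64.6000. Δ = (V_up−V_dn)/(S_up−S_dn) = (0.0000−0.0000)/(77.5200−43.9280) = 0.0000. V = [p*·0.0000 + (1−p*)·0.0000]/1.17 = 0.0000. B = V − Δ·S = 0.0000.
(1,1): S=114.0000. Δ = (V_up−V_dn)/(S_up−S_dn) = (136.8000−0.0000)/(136.8000−77.5200) = 2.3077. V = [p*·136.8000 + (1−p*)·0.0000]/1.17 = 110.1775. B = V − Δ·S = -152.8994.
(0,0): S=95.0000. Δ = (V_up−V_dn)/(S_up−S_dn) = (110.1775−0.0000)/(114.0000−64.6000) = 2.2303. V = [p*·110.1775 + (1−p*)·0.0000]/1.17 = 88.7360. B = V − Δ·S = -123.1438.
Check: Δ(0,0)·S0 + B(0,0) = 88.7360 = V0.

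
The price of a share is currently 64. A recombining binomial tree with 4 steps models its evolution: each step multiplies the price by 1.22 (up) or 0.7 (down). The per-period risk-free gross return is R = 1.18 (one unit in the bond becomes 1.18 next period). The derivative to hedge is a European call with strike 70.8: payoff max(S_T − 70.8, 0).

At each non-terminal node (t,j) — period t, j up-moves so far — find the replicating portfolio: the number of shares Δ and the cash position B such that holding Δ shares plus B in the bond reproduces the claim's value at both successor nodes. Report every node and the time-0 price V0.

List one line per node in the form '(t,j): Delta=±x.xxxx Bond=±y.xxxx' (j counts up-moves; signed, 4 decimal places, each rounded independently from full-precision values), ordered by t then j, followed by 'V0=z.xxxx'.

The replicating-portfolio and risk-neutral prices coincide; use p* = (1.18−0.7)/(1.22−0.7) = 0.9231 for the latter.
At expiry t=4: V(4,0)=0.0000, V(4,1)=0.0000, V(4,2)=0.0000, V(4,3)=10.5500, V(4,4)=70.9814
(3,0): S=21.9520. Δ = (V_up−V_dn)/(S_up−S_dn) = (0.0000−0.0000)/(26.7814−15.3664) = 0.0000. V = [p*·0.0000 + (1−p*)·0.0000]/1.18 = 0.0000. B = V − Δ·S = 0.0000.
(3,1): S=38.2592. Δ = (V_up−V_dn)/(S_up−S_dn) = (0.0000−0.0000)/(46.6762−26.7814) = 0.0000. V = [p*·0.0000 + (1−p*)·0.0000]/1.18 = 0.0000. B = V − Δ·S = 0.0000.
(3,2): S=66.6803. Δ = (V_up−V_dn)/(S_up−S_dn) = (10.5500−0.0000)/(81.3500−46.6762) = 0.3043. V = [p*·10.5500 + (1−p*)·0.0000]/1.18 = 8.2529. B = V − Δ·S = -12.0355.
(3,3): S=116.2143. Δ = (V_up−V_dn)/(S_up−S_dn) = (70.9814−10.5500)/(141.7814−81.3500) = 1.0000. V = [p*·70.9814 + (1−p*)·10.5500]/1.18 = 56.2143. B = V − Δ·S = -60.0000.
(2,0): S=31.3600. Δ = (V_up−V_dn)/(S_up−S_dn) = (0.0000−0.0000)/(38.2592−21.9520) = 0.0000. V = [p*·0.0000 + (1−p*)·0.0000]/1.18 = 0.0000. B = V − Δ·S = 0.0000.
(2,1): S=54.6560. Δ = (V_up−V_dn)/(S_up−S_dn) = (8.2529−0.0000)/(66.6803−38.2592) = 0.2904. V = [p*·8.2529 + (1−p*)·0.0000]/1.18 = 6.4560. B = V − Δ·S = -9.4150.
(2,2): S=95.2576. Δ = (V_up−V_dn)/(S_up−S_dn) = (56.2143−8.2529)/(116.2143−66.6803) = 0.9683. V = [p*·56.2143 + (1−p*)·8.2529]/1.18 = 44.5127. B = V − Δ·S = -47.7207.
(1,0): S=44.8000. Δ = (V_up−V_dn)/(S_up−S_dn) = (6.4560−0.0000)/(54.6560−31.3600) = 0.2771. V = [p*·6.4560 + (1−p*)·0.0000]/1.18 = 5.0503. B = V − Δ·S = -7.3651.
(1,1): S=78.0800. Δ = (V_up−V_dn)/(S_up−S_dn) = (44.5127−6.4560)/(95.2576−54.6560) = 0.9373. V = [p*·44.5127 + (1−p*)·6.4560]/1.18 = 35.2417. B = V − Δ·S = -37.9442.
(0,0): S=64.0000. Δ = (V_up−V_dn)/(S_up−S_dn) = (35.2417−5.0503)/(78.0800−44.8000) = 0.9072. V = [p*·35.2417 + (1−p*)·5.0503]/1.18 = 27.8977. B = V − Δ·S = -30.1626.
Self-financing check: at every node Δ·S+B equals the discounted successor values.

(0,0): Delta=0.9072 Bond=-30.1626
(1,0): Delta=0.2771 Bond=-7.3651
(1,1): Delta=0.9373 Bond=-37.9442
(2,0): Delta=0.0000 Bond=0.0000
(2,1): Delta=0.2904 Bond=-9.4150
(2,2): Delta=0.9683 Bond=-47.7207
(3,0): Delta=0.0000 Bond=0.0000
(3,1): Delta=0.0000 Bond=0.0000
(3,2): Delta=0.3043 Bond=-12.0355
(3,3): Delta=1.0000 Bond=-60.0000
V0=27.8977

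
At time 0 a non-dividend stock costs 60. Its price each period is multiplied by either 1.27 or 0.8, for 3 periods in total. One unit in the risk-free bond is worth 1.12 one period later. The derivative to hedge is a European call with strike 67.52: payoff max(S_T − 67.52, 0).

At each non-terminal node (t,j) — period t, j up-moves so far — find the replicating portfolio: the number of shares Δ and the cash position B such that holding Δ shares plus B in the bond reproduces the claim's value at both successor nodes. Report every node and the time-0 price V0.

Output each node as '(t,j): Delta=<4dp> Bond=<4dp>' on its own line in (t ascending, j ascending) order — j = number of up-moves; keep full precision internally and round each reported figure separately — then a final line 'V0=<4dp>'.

Risk-neutral probability p* = (R−d)/(u−d) = (1.12−0.8)/(1.27−0.8) = 0.6809.
At expiry t=3: V(3,0)=0.0000, V(3,1)=0.0000, V(3,2)=9.8992, V(3,3)=55.3830
(2,0): S=38.4000. Δ = (V_up−V_dn)/(S_up−S_dn) = (0.0000−0.0000)/(48.7680−30.7200) = 0.0000. V = [p*·0.0000 + (1−p*)·0.0000]/1.12 = 0.0000. B = V − Δ·S = 0.0000.
(2,1): S=60.9600. Δ = (V_up−V_dn)/(S_up−S_dn) = (9.8992−0.0000)/(77.4192−48.7680) = 0.3455. V = [p*·9.8992 + (1−p*)·0.0000]/1.12 = 6.0178. B = V − Δ·S = -15.0444.
(2,2): S=96.7740. Δ = (V_up−V_dn)/(S_up−S_dn) = (55.3830−9.8992)/(122.9030−77.4192) = 1.0000. V = [p*·55.3830 + (1−p*)·9.8992]/1.12 = 36.4883. B = V − Δ·S = -60.2857.
(1,0): S=48.0000. Δ = (V_up−V_dn)/(S_up−S_dn) = (6.0178−0.0000)/(60.9600−38.4000) = 0.2667. V = [p*·6.0178 + (1−p*)·0.0000]/1.12 = 3.6582. B = V − Δ·S = -9.1455.
(1,1): S=76.2000. Δ = (V_up−V_dn)/(S_up−S_dn) = (36.4883−6.0178)/(96.7740−60.9600) = 0.8508. V = [p*·36.4883 + (1−p*)·6.0178]/1.12 = 23.8961. B = V − Δ·S = -40.9348.
(0,0): S=60.0000. Δ = (V_up−V_dn)/(S_up−S_dn) = (23.8961−3.6582)/(76.2000−48.0000) = 0.7177. V = [p*·23.8961 + (1−p*)·3.6582]/1.12 = 15.5689. B = V − Δ·S = -27.4904.
The time-0 hedge costs 15.5689, which is the no-arbitrage price.

(0,0): Delta=0.7177 Bond=-27.4904
(1,0): Delta=0.2667 Bond=-9.1455
(1,1): Delta=0.8508 Bond=-40.9348
(2,0): Delta=0.0000 Bond=0.0000
(2,1): Delta=0.3455 Bond=-15.0444
(2,2): Delta=1.0000 Bond=-60.2857
V0=15.5689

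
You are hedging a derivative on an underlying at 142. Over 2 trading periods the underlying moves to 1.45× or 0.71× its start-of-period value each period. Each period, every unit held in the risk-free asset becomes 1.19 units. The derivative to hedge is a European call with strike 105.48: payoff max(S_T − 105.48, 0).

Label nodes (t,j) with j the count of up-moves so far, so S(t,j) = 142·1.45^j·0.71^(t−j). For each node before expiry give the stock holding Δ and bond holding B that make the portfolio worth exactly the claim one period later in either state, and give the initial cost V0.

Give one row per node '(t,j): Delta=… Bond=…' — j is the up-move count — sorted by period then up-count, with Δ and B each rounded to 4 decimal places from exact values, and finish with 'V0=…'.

(0,0): Delta=0.9048 Bond=-58.0063
(1,0): Delta=0.5456 Bond=-32.8224
(1,1): Delta=1.0000 Bond=-88.6387
V0=70.4688

No-arbitrage ⇒ martingale measure with p* = (R−d)/(u−d) = 0.6486.
At expiry t=2: V(2,0)=0.0000, V(2,1)=40.7090, V(2,2)=193.0750
(1,0): S=100.8200. Δ = (V_up−V_dn)/(S_up−S_dn) = (40.7090−0.0000)/(146.1890−71.5822) = 0.5456. V = [p*·40.7090 + (1−p*)·0.0000]/1.19 = 22.1898. B = V − Δ·S = -32.8224.
(1,1): S=205.9000. Δ = (V_up−V_dn)/(S_up−S_dn) = (193.0750−40.7090)/(298.5550−146.1890) = 1.0000. V = [p*·193.0750 + (1−p*)·40.7090]/1.19 = 117.2613. B = V − Δ·S = -88.6387.
(0,0): S=142.0000. Δ = (V_up−V_dn)/(S_up−S_dn) = (117.2613−22.1898)/(205.9000−100.8200) = 0.9048. V = [p*·117.2613 + (1−p*)·22.1898]/1.19 = 70.4688. B = V − Δ·S = -58.0063.
Check: Δ(0,0)·S0 + B(0,0) = 70.4688 = V0.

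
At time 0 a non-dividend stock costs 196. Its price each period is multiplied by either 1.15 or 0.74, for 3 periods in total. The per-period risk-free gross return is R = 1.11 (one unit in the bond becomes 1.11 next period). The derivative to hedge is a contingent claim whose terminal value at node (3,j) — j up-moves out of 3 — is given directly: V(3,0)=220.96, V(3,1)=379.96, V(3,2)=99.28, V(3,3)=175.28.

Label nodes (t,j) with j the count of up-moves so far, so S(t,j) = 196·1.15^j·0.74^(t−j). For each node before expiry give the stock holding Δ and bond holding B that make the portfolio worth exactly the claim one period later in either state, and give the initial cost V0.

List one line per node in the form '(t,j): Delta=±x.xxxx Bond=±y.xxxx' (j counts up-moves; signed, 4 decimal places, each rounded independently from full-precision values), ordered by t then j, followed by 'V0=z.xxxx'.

(0,0): Delta=0.1412 Bond=91.1232
(1,0): Delta=-3.6024 Bond=644.1195
(1,1): Delta=0.4017 Bond=42.4470
(2,0): Delta=3.6132 Bond=-59.4735
(2,1): Delta=-4.1043 Bond=798.6966
(2,2): Delta=0.7151 Bond=-34.1358
V0=118.8050

Since d<R<u, set p* = (R−d)/(u−d) = 0.9024; price each node as the discounted p*-expectation of its children.
Terminal payoffs: V(3,0)=220.9600, V(3,1)=379.9600, V(3,2)=99.2800, V(3,3)=175.2800
(2,0): S=107.3296. Δ = (V_up−V_dn)/(S_up−S_dn) = (379.9600−220.9600)/(123.4290−79.4239) = 3.6132. V = [p*·379.9600 + (1−p*)·220.9600]/1.11 = 328.3314. B = V − Δ·S = -59.4735.
(2,1): S=166.7960. Δ = (V_up−V_dn)/(S_up−S_dn) = (99.2800−379.9600)/(191.8154−123.4290) = -4.1043. V = [p*·99.2800 + (1−p*)·379.9600]/1.11 = 114.1112. B = V − Δ·S = 798.6966.
(2,2): S=259.2100. Δ = (V_up−V_dn)/(S_up−S_dn) = (175.2800−99.2800)/(298.0915−191.8154) = 0.7151. V = [p*·175.2800 + (1−p*)·99.2800]/1.11 = 151.2301. B = V − Δ·S = -34.1358.
(1,0): S=145.0400. Δ = (V_up−V_dn)/(S_up−S_dn) = (114.1112−328.3314)/(166.7960−107.3296) = -3.6024. V = [p*·114.1112 + (1−p*)·328.3314]/1.11 = 121.6313. B = V − Δ·S = 644.1195.
(1,1): S=225.4000. Δ = (V_up−V_dn)/(S_up−S_dn) = (151.2301−114.1112)/(259.2100−166.7960) = 0.4017. V = [p*·151.2301 + (1−p*)·114.1112]/1.11 = 132.9808. B = V − Δ·S = 42.4470.
(0,0): S=196.0000. Δ = (V_up−V_dn)/(S_up−S_dn) = (132.9808−121.6313)/(225.4000−145.0400) = 0.1412. V = [p*·132.9808 + (1−p*)·121.6313]/1.11 = 118.8050. B = V − Δ·S = 91.1232.
Each (Δ,B) replicates both successor values, so the strategy is self-financing and V0 is arbitrage-free.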